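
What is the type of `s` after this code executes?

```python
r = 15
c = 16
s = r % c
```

int % int returns int (15 % 16 = 15)

int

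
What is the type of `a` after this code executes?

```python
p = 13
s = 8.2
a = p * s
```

int * float returns float (13 * 8.2 = 106.6)

float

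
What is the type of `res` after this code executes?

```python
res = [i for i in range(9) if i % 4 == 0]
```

A list comprehension [...] produces a list

list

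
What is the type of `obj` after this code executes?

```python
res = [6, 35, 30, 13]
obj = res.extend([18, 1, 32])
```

list.extend() returns None

NoneType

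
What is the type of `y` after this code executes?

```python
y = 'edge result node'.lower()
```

str.lower() returns str

str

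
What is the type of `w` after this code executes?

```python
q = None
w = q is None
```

'is' comparison returns bool

bool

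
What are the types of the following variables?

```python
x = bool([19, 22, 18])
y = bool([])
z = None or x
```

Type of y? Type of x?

bool() returns bool; bool() returns bool

bool, bool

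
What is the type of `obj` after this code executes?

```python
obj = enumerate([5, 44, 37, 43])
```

enumerate() returns an enumerate iterator object

enumerate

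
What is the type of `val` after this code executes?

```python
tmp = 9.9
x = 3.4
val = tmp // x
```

float // float returns float (floor division preserves float type)

float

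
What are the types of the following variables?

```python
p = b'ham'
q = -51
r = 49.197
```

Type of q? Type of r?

q is int; r is float

int, float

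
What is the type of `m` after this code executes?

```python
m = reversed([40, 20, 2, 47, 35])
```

reversed() on a list returns a list_reverseiterator

list_reverseiterator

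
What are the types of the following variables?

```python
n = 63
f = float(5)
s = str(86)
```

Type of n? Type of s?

n is int; s is str

int, str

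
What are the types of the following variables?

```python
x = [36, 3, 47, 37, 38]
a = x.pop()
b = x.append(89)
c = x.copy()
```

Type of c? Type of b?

list.copy() returns list; list.append() returns None

list, NoneType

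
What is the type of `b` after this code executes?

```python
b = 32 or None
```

'or' returns first truthy value (32, int)

int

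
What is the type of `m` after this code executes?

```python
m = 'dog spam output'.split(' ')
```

str.split() returns list

list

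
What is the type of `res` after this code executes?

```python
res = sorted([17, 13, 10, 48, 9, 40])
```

sorted() always returns list

list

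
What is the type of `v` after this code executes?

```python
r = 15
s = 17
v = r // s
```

int // int returns int (15 // 17 = 0)

int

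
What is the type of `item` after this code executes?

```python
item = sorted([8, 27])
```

sorted() always returns list

list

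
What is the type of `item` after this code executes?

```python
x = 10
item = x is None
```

'is' comparison returns bool

bool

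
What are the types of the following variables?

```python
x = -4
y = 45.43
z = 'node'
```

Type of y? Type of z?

y is float; z is str

float, str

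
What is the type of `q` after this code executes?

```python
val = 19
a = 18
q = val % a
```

int % int returns int (19 % 18 = 1)

int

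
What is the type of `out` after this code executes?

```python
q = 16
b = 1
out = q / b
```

int / int always returns float in Python 3 (16 / 1 = 16)

float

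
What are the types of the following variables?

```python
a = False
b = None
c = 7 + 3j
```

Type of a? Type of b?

a is bool; b is NoneType

bool, NoneType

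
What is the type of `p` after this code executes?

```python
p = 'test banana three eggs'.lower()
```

str.lower() returns str

str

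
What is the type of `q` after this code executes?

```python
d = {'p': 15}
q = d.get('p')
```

dict.get() returns the value (int) when key is found

int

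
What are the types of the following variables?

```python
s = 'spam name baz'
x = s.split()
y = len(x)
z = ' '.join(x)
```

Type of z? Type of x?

str.join() returns str; str.split() returns list

str, list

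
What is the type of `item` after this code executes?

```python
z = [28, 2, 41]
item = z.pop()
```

list.pop() returns the popped element (int here)

int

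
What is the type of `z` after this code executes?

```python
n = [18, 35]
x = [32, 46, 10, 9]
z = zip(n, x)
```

zip() returns a zip iterator object

zip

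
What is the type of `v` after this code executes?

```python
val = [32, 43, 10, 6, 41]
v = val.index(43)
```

list.index() returns int

int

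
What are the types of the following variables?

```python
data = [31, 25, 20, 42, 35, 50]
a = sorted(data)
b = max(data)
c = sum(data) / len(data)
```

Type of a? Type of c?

sorted() returns list; int / int returns float

list, float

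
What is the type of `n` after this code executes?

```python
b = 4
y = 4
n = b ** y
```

int ** positive int returns int (4 ** 4 = 256)

int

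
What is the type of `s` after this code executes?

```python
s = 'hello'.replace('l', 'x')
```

str.replace() returns str

str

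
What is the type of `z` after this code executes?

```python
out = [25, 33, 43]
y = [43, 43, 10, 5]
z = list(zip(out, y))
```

list(zip(...)) returns a list of tuples

list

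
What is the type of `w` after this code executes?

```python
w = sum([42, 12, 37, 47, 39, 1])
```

sum() of ints returns int

int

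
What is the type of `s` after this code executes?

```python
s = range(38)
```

range() returns a range object

range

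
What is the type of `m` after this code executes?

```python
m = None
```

None has type NoneType

NoneType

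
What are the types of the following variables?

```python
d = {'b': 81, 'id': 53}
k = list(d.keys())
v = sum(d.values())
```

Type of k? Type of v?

list(...) returns list; sum of int values returns int

list, int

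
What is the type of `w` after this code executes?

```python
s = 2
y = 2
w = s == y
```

Equality comparison returns bool

bool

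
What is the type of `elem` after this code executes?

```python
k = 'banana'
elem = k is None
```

'is' comparison returns bool

bool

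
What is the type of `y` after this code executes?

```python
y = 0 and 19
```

'and' returns the first falsy value (0, which is int)

int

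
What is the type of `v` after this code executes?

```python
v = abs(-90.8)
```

abs() of float returns float

float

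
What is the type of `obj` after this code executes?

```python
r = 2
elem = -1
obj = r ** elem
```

int ** negative int returns float

float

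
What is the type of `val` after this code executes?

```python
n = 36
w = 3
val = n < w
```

Comparison operators return bool

bool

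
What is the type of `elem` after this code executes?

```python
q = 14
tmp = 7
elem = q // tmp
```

int // int returns int (14 // 7 = 2)

int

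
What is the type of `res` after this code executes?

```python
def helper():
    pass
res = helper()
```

A function with no return statement returns None

NoneType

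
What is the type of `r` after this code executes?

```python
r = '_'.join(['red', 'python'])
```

str.join() returns str

str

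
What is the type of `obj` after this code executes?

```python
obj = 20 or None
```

'or' returns first truthy value (20, int)

int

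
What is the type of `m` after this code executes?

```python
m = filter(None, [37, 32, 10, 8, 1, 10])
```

filter() returns a filter iterator object

filter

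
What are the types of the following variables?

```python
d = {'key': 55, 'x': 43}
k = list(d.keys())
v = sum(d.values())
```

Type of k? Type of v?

list(...) returns list; sum of int values returns int

list, int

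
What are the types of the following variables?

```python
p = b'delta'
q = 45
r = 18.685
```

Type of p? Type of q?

p is bytes; q is int

bytes, int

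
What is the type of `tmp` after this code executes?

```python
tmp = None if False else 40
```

Ternary: condition is False, else branch (40) taken → int

int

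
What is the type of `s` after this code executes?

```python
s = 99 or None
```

'or' returns first truthy value (99, int)

int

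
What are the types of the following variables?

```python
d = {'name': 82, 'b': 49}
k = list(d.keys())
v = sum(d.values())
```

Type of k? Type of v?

list(...) returns list; sum of int values returns int

list, int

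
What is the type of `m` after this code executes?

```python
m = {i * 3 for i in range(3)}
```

A set comprehension {expr for x in iterable} produces a set

set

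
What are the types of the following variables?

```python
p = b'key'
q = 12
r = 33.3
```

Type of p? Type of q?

p is bytes; q is int

bytes, int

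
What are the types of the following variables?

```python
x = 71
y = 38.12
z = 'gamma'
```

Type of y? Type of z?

y is float; z is str

float, str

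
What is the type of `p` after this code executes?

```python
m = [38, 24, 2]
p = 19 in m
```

'in' operator returns bool

bool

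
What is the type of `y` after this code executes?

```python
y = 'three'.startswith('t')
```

str.startswith() returns bool

bool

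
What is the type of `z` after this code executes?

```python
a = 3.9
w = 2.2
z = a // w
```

float // float returns float (floor division preserves float type)

float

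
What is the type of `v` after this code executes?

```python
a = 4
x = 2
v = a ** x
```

int ** positive int returns int (4 ** 2 = 16)

int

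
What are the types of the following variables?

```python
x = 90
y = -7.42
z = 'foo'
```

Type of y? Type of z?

y is float; z is str

float, str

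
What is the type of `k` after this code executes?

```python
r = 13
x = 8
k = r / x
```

int / int always returns float in Python 3 (13 / 8 = 1.625)

float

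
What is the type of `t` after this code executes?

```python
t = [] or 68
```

'or' returns first truthy value (68, which is int)

int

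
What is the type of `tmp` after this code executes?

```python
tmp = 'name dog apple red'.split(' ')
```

str.split() returns list

list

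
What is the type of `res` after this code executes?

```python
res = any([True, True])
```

any() returns bool

bool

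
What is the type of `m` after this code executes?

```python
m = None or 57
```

'or' with None returns the other value (57, int)

int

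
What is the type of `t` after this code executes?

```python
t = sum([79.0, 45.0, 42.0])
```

sum() of floats returns float

float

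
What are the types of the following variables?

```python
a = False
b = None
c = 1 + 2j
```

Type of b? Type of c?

b is NoneType; c is complex

NoneType, complex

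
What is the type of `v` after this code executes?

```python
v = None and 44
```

'and' returns first falsy value (None)

NoneType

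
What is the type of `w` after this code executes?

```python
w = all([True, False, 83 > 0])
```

all() returns bool

bool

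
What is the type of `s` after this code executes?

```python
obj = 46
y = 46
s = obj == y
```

Equality comparison returns bool

bool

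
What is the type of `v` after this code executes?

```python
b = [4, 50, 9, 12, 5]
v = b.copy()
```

list.copy() returns list

list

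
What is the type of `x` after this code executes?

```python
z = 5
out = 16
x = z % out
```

int % int returns int (5 % 16 = 5)

int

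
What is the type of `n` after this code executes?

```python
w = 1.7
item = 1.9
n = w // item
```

float // float returns float (floor division preserves float type)

float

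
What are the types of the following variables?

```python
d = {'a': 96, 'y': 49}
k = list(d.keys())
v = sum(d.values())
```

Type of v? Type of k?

sum of int values returns int; list(...) returns list

int, list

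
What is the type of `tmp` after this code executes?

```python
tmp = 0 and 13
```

'and' returns the first falsy value (0, which is int)

int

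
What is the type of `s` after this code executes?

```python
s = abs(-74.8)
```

abs() of float returns float

float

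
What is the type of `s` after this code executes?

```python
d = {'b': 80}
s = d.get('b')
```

dict.get() returns the value (int) when key is found

int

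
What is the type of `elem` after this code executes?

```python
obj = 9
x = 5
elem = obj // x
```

int // int returns int (9 // 5 = 1)

int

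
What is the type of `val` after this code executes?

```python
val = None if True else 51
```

Ternary: condition is True, if branch (None) taken → NoneType

NoneType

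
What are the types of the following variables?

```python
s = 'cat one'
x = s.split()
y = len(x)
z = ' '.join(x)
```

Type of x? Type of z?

str.split() returns list; str.join() returns str

list, str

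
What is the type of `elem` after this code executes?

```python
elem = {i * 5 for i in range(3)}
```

A set comprehension {expr for x in iterable} produces a set

set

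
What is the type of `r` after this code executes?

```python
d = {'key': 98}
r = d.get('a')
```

dict.get() returns None when key 'a' is not found and no default given

NoneType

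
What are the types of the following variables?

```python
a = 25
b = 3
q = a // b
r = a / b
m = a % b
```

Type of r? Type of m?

int / int returns float; int % int returns int

float, int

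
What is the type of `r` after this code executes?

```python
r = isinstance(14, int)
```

isinstance() returns bool

bool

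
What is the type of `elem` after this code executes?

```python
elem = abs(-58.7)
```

abs() of float returns float

float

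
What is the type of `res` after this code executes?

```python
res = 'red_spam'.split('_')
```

str.split() returns list

list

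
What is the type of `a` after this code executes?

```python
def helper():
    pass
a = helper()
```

A function with no return statement returns None

NoneType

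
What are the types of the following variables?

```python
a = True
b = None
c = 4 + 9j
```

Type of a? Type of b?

a is bool; b is NoneType

bool, NoneType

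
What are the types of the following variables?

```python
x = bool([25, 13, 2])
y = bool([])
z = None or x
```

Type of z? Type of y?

None or <bool> returns the bool; bool() returns bool

bool, bool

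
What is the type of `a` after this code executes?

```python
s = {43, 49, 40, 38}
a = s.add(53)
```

set.add() returns None (mutates in place)

NoneType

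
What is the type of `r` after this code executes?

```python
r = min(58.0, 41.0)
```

min() of floats returns float

float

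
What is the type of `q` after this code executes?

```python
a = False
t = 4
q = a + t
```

bool + int returns int (False is 0, so 0 + 4 = 4)

int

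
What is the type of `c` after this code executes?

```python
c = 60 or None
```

'or' returns first truthy value (60, int)

int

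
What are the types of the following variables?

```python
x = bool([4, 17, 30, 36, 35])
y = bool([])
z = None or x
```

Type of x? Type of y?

bool() returns bool; bool() returns bool

bool, bool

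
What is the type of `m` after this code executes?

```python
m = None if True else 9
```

Ternary: condition is True, if branch (None) taken → NoneType

NoneType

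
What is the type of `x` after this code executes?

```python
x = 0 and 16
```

'and' returns the first falsy value (0, which is int)

int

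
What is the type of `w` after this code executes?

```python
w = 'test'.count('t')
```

str.count() returns int

int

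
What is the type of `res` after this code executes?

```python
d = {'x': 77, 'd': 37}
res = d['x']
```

Accessing dict[str, int] with key 'x' returns int value 77

int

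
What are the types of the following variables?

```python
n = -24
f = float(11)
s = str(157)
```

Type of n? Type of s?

n is int; s is str

int, str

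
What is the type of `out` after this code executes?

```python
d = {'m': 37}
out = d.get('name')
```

dict.get() returns None when key 'name' is not found and no default given

NoneType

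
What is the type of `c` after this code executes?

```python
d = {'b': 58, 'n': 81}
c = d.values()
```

.values() returns a dict_values view object

dict_values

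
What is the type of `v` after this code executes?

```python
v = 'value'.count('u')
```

str.count() returns int

int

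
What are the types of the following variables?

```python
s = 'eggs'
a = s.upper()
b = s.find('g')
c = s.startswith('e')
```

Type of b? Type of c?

str.find() returns int; str.startswith() returns bool

int, bool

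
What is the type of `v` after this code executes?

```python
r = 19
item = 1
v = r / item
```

int / int always returns float in Python 3 (19 / 1 = 19)

float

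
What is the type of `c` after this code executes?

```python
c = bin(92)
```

bin() returns str representation

str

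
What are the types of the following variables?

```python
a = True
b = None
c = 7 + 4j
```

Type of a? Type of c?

a is bool; c is complex

bool, complex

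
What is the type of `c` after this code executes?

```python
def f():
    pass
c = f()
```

A function with no return statement returns None

NoneType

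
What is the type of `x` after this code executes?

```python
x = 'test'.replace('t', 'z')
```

str.replace() returns str

str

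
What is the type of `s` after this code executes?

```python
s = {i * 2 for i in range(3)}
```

A set comprehension {expr for x in iterable} produces a set

set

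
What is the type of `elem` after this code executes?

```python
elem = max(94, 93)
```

max() of ints returns int

int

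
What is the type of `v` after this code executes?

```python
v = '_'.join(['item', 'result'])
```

str.join() returns str

str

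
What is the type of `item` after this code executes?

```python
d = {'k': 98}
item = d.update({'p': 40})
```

dict.update() returns None

NoneType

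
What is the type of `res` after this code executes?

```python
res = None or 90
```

'or' with None returns the other value (90, int)

int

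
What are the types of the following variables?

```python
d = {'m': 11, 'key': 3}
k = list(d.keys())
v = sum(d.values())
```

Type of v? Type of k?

sum of int values returns int; list(...) returns list

int, list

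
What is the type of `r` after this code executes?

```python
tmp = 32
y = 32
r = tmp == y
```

Equality comparison returns bool

bool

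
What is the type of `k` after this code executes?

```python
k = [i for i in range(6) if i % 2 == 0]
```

A list comprehension [...] produces a list

list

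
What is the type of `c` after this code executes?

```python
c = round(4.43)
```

round() with no ndigits arg returns int

int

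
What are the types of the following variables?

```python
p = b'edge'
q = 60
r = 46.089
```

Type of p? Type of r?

p is bytes; r is float

bytes, float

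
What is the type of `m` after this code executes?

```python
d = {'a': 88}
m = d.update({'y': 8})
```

dict.update() returns None

NoneType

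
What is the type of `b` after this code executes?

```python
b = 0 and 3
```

'and' returns the first falsy value (0, which is int)

int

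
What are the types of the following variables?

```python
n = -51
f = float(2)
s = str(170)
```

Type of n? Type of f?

n is int; f is float

int, float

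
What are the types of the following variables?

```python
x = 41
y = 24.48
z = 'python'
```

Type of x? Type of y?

x is int; y is float

int, float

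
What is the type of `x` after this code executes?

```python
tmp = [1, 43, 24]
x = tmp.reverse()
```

list.reverse() returns None

NoneType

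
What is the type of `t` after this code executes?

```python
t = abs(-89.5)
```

abs() of float returns float

float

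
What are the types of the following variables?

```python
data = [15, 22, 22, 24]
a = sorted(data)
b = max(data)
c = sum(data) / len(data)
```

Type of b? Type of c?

max of ints returns int; int / int returns float

int, float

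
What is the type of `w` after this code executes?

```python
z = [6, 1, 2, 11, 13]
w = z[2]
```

Indexing a list of ints returns int (z[2] = 2)

int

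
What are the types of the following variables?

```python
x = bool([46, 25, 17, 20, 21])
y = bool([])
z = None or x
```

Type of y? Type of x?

bool() returns bool; bool() returns bool

bool, bool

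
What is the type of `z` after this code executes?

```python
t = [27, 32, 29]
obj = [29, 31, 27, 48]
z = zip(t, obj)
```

zip() returns a zip iterator object

zip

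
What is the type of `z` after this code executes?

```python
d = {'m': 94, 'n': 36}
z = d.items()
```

dict.items() returns a dict_items view

dict_items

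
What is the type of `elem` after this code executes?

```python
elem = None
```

None has type NoneType

NoneType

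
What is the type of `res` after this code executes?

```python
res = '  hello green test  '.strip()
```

str.strip() returns str

str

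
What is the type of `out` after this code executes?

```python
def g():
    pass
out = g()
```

A function with no return statement returns None

NoneType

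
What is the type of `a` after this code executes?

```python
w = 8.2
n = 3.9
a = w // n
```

float // float returns float (floor division preserves float type)

float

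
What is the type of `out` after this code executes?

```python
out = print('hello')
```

print() returns None

NoneType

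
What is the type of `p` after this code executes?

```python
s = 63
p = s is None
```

'is' comparison returns bool

bool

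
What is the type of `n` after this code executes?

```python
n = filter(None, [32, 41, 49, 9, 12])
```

filter() returns a filter iterator object

filter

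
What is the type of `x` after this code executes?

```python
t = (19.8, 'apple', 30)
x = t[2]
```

Index 2 of tuple is 30 which is int

int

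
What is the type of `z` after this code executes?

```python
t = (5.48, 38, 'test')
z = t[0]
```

Index 0 of tuple is 5.48 which is float

float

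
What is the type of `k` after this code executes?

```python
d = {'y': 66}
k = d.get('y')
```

dict.get() returns the value (int) when key is found

int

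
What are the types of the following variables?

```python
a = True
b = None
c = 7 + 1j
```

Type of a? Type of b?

a is bool; b is NoneType

bool, NoneType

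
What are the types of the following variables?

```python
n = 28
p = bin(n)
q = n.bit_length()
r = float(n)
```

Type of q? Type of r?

int.bit_length() returns int; float() returns float

int, float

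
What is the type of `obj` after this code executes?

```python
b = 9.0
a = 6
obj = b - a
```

float - int returns float (9.0 - 6 = 3.0)

float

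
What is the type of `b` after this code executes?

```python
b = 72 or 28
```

'or' returns the first truthy value (72, which is int)

int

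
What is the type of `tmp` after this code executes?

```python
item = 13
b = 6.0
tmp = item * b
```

int * float returns float (13 * 6.0 = 78.0)

float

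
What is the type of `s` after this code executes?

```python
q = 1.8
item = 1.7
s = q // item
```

float // float returns float (floor division preserves float type)

float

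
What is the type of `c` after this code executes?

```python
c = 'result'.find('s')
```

str.find() returns int (index, or -1)

int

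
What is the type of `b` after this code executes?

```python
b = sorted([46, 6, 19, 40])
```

sorted() always returns list

list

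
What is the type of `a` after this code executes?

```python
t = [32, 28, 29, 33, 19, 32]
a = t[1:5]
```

Slicing a list always returns a list

list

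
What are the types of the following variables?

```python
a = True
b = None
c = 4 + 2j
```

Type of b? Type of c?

b is NoneType; c is complex

NoneType, complex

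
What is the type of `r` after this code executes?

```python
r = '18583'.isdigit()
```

str.isdigit() returns bool

bool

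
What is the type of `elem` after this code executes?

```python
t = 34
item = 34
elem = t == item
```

Equality comparison returns bool

bool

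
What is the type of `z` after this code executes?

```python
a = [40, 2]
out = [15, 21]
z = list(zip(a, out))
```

list(zip(...)) returns a list of tuples

list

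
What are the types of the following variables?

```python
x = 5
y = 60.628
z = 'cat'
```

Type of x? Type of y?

x is int; y is float

int, float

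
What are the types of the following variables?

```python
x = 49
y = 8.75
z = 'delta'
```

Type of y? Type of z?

y is float; z is str

float, str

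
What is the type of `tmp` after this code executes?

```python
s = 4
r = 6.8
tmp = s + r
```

int + float returns float (4 + 6.8 = 10.8)

float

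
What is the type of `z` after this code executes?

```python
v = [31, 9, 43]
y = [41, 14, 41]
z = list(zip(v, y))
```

list(zip(...)) returns a list of tuples

list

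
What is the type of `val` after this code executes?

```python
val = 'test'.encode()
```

str.encode() returns bytes

bytes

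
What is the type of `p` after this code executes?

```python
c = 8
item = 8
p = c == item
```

Equality comparison returns bool

bool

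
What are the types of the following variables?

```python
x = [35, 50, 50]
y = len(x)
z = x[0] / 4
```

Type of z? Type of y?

int / int returns float; len() returns int

float, int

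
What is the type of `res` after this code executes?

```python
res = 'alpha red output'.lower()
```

str.lower() returns str

str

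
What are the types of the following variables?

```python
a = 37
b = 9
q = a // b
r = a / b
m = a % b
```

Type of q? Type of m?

int // int returns int; int % int returns int

int, int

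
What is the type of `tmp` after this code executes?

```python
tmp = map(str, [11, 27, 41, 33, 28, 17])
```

map() returns a map iterator object

map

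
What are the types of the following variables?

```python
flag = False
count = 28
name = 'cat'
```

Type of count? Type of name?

count is int; name is str

int, str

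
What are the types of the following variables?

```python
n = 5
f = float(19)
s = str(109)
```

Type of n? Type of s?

n is int; s is str

int, str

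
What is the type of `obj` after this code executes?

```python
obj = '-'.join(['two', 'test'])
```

str.join() returns str

str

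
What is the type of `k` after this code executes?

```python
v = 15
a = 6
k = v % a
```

int % int returns int (15 % 6 = 3)

int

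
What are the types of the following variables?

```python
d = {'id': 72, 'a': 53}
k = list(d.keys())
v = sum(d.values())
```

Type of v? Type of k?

sum of int values returns int; list(...) returns list

int, list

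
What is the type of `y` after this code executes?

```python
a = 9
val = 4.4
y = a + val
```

int + float returns float (9 + 4.4 = 13.4)

float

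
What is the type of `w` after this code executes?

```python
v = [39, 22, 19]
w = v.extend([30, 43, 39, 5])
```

list.extend() returns None

NoneType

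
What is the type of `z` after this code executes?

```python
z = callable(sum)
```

callable() returns bool

bool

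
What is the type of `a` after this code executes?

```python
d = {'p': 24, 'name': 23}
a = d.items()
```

dict.items() returns a dict_items view

dict_items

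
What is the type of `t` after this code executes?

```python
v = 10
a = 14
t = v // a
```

int // int returns int (10 // 14 = 0)

int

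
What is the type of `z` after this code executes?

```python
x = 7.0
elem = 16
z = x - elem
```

float - int returns float (7.0 - 16 = -9.0)

float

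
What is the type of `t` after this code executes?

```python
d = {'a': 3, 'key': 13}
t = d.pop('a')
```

dict.pop() returns the value (int)

int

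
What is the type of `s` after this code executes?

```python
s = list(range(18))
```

list(range(...)) returns list

list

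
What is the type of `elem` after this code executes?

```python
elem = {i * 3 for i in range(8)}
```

A set comprehension {expr for x in iterable} produces a set

set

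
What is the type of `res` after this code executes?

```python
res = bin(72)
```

bin() returns str representation

str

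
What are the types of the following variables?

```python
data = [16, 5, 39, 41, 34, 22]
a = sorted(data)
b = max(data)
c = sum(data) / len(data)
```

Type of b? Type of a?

max of ints returns int; sorted() returns list

int, list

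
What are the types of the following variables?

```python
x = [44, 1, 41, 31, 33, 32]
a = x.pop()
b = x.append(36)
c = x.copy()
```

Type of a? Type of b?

list.pop() returns the element (int); list.append() returns None

int, NoneType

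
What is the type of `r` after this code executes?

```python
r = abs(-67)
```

abs() of int returns int

int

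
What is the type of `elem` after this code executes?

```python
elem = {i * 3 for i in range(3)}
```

A set comprehension {expr for x in iterable} produces a set

set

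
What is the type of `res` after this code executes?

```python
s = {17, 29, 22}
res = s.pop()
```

Popping from a set of ints returns int

int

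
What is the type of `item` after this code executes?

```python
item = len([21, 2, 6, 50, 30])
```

len() always returns int

int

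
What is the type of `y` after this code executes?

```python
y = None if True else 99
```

Ternary: condition is True, if branch (None) taken → NoneType

NoneType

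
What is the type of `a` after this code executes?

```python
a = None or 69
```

'or' with None returns the other value (69, int)

int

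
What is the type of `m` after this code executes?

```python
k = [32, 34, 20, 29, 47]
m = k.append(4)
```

list.append() returns None (mutates in place)

NoneType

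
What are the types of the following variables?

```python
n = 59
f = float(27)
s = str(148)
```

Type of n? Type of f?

n is int; f is float

int, float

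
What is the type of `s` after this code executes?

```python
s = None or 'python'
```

'or' with None returns the other value ('python', str)

str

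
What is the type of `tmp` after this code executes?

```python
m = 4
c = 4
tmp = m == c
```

Equality comparison returns bool

bool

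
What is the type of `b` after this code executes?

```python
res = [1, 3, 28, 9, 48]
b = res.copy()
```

list.copy() returns list

list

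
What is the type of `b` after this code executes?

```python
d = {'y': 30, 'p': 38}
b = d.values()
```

.values() returns a dict_values view object

dict_values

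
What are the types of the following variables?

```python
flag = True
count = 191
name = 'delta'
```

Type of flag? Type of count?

flag is bool; count is int

bool, int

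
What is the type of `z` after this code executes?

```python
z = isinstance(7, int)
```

isinstance() returns bool

bool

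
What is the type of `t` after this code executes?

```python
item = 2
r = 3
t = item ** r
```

int ** positive int returns int (2 ** 3 = 8)

int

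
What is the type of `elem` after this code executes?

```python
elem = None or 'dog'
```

'or' with None returns the other value ('dog', str)

str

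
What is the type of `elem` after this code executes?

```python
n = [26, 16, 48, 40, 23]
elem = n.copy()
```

list.copy() returns list

list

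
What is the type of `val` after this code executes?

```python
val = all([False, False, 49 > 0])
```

all() returns bool

bool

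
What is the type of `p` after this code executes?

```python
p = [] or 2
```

'or' returns first truthy value (2, which is int)

int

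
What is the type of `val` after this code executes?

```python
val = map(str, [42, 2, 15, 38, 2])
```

map() returns a map iterator object

map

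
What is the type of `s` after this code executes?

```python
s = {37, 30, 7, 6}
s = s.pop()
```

Popping from a set of ints returns int

int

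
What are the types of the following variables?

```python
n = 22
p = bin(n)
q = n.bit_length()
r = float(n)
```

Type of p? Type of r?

bin() returns str; float() returns float

str, float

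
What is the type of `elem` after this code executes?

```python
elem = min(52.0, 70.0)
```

min() of floats returns float

float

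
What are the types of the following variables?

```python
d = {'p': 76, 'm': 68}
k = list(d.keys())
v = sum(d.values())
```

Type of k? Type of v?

list(...) returns list; sum of int values returns int

list, int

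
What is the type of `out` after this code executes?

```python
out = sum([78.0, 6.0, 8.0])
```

sum() of floats returns float

float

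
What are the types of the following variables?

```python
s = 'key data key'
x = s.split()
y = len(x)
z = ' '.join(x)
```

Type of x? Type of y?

str.split() returns list; len() returns int

list, int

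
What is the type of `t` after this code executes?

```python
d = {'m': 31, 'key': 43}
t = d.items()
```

dict.items() returns a dict_items view

dict_items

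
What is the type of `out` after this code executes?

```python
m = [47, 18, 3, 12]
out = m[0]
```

Indexing a list of ints returns int (m[0] = 47)

int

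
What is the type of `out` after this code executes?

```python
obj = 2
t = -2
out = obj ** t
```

int ** negative int returns float

float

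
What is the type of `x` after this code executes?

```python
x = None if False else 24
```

Ternary: condition is False, else branch (24) taken → int

int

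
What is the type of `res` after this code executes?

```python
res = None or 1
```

'or' with None returns the other value (1, int)

int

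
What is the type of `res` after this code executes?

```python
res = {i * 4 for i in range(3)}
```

A set comprehension {expr for x in iterable} produces a set

set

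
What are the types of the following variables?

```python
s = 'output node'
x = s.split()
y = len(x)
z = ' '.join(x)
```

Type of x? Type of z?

str.split() returns list; str.join() returns str

list, str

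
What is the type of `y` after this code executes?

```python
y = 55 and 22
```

'and' returns the last value when all truthy (22, which is int)

int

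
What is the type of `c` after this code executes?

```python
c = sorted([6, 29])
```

sorted() always returns list

list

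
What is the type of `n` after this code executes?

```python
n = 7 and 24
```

'and' returns the last value when all truthy (24, which is int)

int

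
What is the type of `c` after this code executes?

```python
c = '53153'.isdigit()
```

str.isdigit() returns bool

bool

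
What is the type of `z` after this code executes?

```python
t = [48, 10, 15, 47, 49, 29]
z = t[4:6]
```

Slicing a list always returns a list

list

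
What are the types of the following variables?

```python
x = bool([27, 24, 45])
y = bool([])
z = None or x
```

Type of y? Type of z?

bool() returns bool; None or <bool> returns the bool

bool, bool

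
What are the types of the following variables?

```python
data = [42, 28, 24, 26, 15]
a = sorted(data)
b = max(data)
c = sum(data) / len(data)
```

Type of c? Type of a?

int / int returns float; sorted() returns list

float, list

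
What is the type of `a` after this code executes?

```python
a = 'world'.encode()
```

str.encode() returns bytes

bytes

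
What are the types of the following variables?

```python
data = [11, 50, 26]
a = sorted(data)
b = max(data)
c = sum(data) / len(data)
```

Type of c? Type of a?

int / int returns float; sorted() returns list

float, list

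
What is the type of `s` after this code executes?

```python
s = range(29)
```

range() returns a range object

range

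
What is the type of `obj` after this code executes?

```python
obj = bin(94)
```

bin() returns str representation

str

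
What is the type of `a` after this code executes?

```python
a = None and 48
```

'and' returns first falsy value (None)

NoneType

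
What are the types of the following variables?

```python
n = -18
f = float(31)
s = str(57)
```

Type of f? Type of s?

f is float; s is str

float, str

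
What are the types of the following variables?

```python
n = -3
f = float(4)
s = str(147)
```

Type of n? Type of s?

n is int; s is str

int, str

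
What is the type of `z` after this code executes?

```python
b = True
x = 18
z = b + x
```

bool + int returns int (True is 1, so 1 + 18 = 19)

int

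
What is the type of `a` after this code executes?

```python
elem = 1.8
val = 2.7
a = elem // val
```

float // float returns float (floor division preserves float type)

float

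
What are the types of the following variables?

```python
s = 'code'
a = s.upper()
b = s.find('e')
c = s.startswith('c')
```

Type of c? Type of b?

str.startswith() returns bool; str.find() returns int

bool, int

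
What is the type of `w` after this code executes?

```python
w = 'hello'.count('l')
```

str.count() returns int

int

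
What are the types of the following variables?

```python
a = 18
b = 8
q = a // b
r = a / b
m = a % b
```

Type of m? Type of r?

int % int returns int; int / int returns float

int, float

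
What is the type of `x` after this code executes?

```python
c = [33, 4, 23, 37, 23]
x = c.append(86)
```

list.append() returns None (mutates in place)

NoneType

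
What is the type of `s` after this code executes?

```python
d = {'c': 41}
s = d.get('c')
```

dict.get() returns the value (int) when key is found

int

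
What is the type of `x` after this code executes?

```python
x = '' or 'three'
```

'or' returns first truthy value ('three', which is str)

str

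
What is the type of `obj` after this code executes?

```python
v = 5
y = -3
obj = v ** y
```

int ** negative int returns float

float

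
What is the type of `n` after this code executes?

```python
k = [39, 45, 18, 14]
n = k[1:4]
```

Slicing a list always returns a list

list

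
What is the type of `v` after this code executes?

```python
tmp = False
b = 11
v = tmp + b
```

bool + int returns int (False is 0, so 0 + 11 = 11)

int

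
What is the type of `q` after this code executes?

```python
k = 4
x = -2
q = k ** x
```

int ** negative int returns float

float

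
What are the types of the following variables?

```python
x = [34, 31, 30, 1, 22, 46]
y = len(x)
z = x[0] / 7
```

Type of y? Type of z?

len() returns int; int / int returns float

int, float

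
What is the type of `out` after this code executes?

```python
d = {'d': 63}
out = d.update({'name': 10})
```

dict.update() returns None

NoneType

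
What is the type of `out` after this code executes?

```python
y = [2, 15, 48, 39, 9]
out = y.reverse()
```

list.reverse() returns None

NoneType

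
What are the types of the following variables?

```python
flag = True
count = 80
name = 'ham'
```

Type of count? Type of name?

count is int; name is str

int, str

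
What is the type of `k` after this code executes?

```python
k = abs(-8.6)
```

abs() of float returns float

float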